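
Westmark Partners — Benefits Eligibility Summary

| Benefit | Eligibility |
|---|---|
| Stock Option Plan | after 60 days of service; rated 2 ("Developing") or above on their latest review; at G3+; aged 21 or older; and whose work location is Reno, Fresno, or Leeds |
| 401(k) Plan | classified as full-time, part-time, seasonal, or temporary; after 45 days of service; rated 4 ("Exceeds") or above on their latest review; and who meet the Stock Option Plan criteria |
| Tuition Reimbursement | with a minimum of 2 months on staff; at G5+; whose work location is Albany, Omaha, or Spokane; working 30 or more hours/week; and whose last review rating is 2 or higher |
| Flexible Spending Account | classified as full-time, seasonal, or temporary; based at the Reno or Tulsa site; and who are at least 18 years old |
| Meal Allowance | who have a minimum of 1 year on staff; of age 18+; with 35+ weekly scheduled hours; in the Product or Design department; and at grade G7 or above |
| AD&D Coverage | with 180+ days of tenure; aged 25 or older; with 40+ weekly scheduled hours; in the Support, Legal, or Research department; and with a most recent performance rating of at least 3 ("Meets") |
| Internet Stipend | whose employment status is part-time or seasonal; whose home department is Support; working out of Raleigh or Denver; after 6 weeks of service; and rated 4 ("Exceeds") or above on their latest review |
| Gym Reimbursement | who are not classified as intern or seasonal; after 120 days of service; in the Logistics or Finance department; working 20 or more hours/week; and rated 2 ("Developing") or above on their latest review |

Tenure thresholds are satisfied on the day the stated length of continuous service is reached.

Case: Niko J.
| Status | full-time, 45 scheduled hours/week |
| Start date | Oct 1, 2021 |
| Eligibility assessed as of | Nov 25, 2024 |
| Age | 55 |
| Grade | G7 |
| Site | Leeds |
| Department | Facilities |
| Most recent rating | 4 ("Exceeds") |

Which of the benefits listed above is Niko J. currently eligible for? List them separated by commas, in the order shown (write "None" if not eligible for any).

Service from Oct 1, 2021 to Nov 25, 2024: 1151 days.
Stock Option Plan — service 1151 days ≥ 60 days ✓; rating 4 ≥ 2 ✓; grade G7 ≥ G3 ✓; age 55 ≥ 21 ✓; site Leeds ✓ → eligible.
401(k) Plan — status full-time ✓; service 1151 days ≥ 45 days ✓; rating 4 ≥ 4 ✓; eligible for Stock Option Plan ✓ → eligible.
Tuition Reimbursement — service 1151 days ≥ 2 months (≈60 days) ✓; grade G7 ≥ G5 ✓; site Leeds ✗ (not Albany, Omaha, or Spokane) → not eligible.
Flexible Spending Account — status full-time ✓; site Leeds ✗ (not Reno or Tulsa) → not eligible.
Meal Allowance — service 1151 days ≥ 1 year (≈365 days) ✓; age 55 ≥ 18 ✓; 45 hrs/wk ≥ 35 ✓; dept Facilities ✗ → not eligible.
AD&D Coverage — service 1151 days ≥ 180 days ✓; age 55 ≥ 25 ✓; 45 hrs/wk ≥ 40 ✓; dept Facilities ✗ → not eligible.
Internet Stipend — status full-time ✗ (requires part-time or seasonal) → not eligible.
Gym Reimbursement — status full-time ✓ (not excluded); service 1151 days ≥ 120 days ✓; dept Facilities ✗ → not eligible.

Stock Option Plan, 401(k) Plan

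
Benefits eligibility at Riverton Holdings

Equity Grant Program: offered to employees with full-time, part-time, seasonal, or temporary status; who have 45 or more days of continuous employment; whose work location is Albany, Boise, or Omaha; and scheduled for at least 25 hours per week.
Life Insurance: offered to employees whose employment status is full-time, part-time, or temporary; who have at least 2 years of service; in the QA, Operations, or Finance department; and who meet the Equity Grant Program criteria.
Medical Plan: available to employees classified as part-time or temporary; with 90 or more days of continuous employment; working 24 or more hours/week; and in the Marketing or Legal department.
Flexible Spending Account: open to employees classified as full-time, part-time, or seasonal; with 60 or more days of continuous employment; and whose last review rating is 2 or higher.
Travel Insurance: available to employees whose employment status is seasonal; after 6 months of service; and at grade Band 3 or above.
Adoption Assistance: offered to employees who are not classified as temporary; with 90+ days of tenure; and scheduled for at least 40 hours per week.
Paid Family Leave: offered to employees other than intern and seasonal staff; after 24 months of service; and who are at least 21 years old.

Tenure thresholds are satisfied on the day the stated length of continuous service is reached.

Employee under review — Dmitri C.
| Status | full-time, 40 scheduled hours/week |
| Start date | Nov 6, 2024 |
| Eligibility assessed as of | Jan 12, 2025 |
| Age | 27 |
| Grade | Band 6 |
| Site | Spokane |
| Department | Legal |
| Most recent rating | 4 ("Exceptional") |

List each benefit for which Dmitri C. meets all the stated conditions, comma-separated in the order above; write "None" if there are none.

Flexible Spending Account

Service from Nov 6, 2024 to Jan 12, 2025: 67 days.
Equity Grant Program — status full-time ✓; service 67 days ≥ 45 days ✓; site Spokane ✗ (not Albany, Boise, or Omaha) → not eligible.
Life Insurance — status full-time ✓; service 67 days < 2 years (≈730 days) ✗ → not eligible.
Medical Plan — status full-time ✗ (requires part-time or temporary) → not eligible.
Flexible Spending Account — status full-time ✓; service 67 days ≥ 60 days ✓; rating 4 ≥ 2 ✓ → eligible.
Travel Insurance — status full-time ✗ (requires seasonal) → not eligible.
Adoption Assistance — status full-time ✓ (not excluded); service 67 days < 90 days ✗ → not eligible.
Paid Family Leave — status full-time ✓ (not excluded); service 67 days < 24 months (≈720 days) ✗ → not eligible.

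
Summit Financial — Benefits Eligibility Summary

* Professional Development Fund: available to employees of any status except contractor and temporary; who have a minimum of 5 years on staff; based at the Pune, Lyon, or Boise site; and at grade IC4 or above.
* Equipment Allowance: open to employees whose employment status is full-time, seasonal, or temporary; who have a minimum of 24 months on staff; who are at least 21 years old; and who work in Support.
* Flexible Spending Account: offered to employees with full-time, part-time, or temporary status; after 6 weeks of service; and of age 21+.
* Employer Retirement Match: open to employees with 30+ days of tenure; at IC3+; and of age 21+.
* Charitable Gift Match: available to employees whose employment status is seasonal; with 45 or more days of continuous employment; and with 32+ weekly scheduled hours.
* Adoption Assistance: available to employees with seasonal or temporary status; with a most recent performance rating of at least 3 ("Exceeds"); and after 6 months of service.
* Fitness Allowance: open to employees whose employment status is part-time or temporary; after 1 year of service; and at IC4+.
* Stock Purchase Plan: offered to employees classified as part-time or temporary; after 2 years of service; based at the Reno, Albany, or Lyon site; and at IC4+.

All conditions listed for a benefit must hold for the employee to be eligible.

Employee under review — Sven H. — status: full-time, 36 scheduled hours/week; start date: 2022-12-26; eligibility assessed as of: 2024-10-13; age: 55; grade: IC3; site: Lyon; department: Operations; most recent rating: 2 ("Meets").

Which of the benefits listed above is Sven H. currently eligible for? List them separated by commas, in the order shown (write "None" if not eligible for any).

Flexible Spending Account, Employer Retirement Match

Service from 2022-12-26 to 2024-10-13: 657 days.
Professional Development Fund — status full-time ✓ (not excluded); service 657 days < 5 years (≈1825 days) ✗ → not eligible.
Equipment Allowance — status full-time ✓; service 657 days < 24 months (≈720 days) ✗ → not eligible.
Flexible Spending Account — status full-time ✓; service 657 days ≥ 6 weeks (≈42 days) ✓; age 55 ≥ 21 ✓ → eligible.
Employer Retirement Match — service 657 days ≥ 30 days ✓; grade IC3 ≥ IC3 ✓; age 55 ≥ 21 ✓ → eligible.
Charitable Gift Match — status full-time ✗ (requires seasonal) → not eligible.
Adoption Assistance — status full-time ✗ (requires seasonal or temporary) → not eligible.
Fitness Allowance — status full-time ✗ (requires part-time or temporary) → not eligible.
Stock Purchase Plan — status full-time ✗ (requires part-time or temporary) → not eligible.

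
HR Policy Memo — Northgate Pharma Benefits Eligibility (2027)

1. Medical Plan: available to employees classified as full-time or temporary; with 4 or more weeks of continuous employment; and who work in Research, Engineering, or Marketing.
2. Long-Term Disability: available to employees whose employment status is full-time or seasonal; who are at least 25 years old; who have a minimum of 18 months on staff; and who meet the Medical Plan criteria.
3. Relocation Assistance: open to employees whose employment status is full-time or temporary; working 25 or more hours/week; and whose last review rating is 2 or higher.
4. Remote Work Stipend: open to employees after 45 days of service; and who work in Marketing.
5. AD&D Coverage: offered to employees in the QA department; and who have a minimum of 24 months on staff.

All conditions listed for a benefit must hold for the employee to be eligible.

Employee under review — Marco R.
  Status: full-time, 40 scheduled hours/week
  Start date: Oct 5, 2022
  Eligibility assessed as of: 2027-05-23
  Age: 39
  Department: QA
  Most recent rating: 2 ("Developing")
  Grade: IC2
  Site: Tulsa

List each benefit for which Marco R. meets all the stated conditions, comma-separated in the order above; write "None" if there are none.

Service from Oct 5, 2022 to 2027-05-23: 1691 days.
Medical Plan — status full-time ✓; service 1691 days ≥ 4 weeks (≈28 days) ✓; dept QA ✗ → not eligible.
Long-Term Disability — status full-time ✓; age 39 ≥ 25 ✓; service 1691 days ≥ 18 months (≈540 days) ✓; not eligible for Medical Plan ✗ → not eligible.
Relocation Assistance — status full-time ✓; 40 hrs/wk ≥ 25 ✓; rating 2 ≥ 2 ✓ → eligible.
Remote Work Stipend — service 1691 days ≥ 45 days ✓; dept QA ✗ → not eligible.
AD&D Coverage — dept QA ✓; service 1691 days ≥ 24 months (≈720 days) ✓ → eligible.

Relocation Assistance, AD&D Coverage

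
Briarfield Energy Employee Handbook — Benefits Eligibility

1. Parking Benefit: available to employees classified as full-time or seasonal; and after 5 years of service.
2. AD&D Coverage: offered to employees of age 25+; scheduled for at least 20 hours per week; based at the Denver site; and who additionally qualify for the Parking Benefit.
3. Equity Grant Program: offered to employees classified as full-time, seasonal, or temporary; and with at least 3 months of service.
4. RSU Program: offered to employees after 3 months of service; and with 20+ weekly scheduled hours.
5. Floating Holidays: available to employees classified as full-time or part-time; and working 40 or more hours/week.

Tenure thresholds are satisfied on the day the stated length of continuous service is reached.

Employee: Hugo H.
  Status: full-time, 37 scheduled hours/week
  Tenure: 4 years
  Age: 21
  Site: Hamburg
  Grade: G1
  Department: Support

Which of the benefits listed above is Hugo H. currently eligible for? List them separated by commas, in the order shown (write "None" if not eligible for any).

Equity Grant Program, RSU Program

Parking Benefit — status full-time ✓; service 4 years < 5 years ✗ → not eligible.
AD&D Coverage — age 21 < 25 ✗ → not eligible.
Equity Grant Program — status full-time ✓; service 4 years ≥ 3 months (≈90 days) ✓ → eligible.
RSU Program — service 4 years ≥ 3 months (≈90 days) ✓; 37 hrs/wk ≥ 20 ✓ → eligible.
Floating Holidays — status full-time ✓; 37 hrs/wk < 40 ✗ → not eligible.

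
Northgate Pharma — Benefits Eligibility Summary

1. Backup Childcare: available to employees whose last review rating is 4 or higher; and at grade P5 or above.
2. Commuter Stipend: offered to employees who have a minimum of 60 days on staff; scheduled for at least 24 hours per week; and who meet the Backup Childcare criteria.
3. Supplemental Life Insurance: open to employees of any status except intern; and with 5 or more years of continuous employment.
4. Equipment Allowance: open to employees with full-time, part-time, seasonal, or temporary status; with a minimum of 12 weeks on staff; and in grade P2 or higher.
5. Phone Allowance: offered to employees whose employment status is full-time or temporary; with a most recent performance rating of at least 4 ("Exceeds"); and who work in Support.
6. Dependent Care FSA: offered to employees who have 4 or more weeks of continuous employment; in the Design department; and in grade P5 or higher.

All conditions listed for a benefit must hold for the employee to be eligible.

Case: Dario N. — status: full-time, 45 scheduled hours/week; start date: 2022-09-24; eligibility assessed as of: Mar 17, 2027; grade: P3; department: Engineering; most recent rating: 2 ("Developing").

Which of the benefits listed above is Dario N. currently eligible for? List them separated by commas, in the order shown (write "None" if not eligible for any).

Service from 2022-09-24 to Mar 17, 2027: 1635 days.
Backup Childcare — rating 2 < 4 ✗ → not eligible.
Commuter Stipend — service 1635 days ≥ 60 days ✓; 45 hrs/wk ≥ 24 ✓; not eligible for Backup Childcare ✗ → not eligible.
Supplemental Life Insurance — status full-time ✓ (not excluded); service 1635 days < 5 years (≈1825 days) ✗ → not eligible.
Equipment Allowance — status full-time ✓; service 1635 days ≥ 12 weeks (≈84 days) ✓; grade P3 ≥ P2 ✓ → eligible.
Phone Allowance — status full-time ✓; rating 2 < 4 ✗ → not eligible.
Dependent Care FSA — service 1635 days ≥ 4 weeks (≈28 days) ✓; dept Engineering ✗ → not eligible.

Equipment Allowance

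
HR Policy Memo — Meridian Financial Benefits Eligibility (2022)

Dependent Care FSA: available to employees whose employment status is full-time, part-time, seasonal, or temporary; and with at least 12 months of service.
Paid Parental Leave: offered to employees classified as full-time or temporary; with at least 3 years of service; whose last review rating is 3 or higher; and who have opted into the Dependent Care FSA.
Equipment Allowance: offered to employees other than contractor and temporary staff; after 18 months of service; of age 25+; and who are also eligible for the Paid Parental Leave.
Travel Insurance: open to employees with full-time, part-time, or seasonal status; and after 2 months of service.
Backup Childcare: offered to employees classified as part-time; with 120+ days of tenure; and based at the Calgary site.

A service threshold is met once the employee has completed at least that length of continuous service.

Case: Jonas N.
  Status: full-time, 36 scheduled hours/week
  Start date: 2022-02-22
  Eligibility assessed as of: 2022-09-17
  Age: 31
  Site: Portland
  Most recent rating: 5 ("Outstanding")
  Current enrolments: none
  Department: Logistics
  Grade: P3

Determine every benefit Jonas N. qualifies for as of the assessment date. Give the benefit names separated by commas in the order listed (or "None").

Service from 2022-02-22 to 2022-09-17: 207 days.
Dependent Care FSA — status full-time ✓; service 207 days < 12 months (≈360 days) ✗ → not eligible.
Paid Parental Leave — status full-time ✓; service 207 days < 3 years (≈1095 days) ✗ → not eligible.
Equipment Allowance — status full-time ✓ (not excluded); service 207 days < 18 months (≈540 days) ✗ → not eligible.
Travel Insurance — status full-time ✓; service 207 days ≥ 2 months (≈60 days) ✓ → eligible.
Backup Childcare — status full-time ✗ (requires part-time) → not eligible.

Travel Insurance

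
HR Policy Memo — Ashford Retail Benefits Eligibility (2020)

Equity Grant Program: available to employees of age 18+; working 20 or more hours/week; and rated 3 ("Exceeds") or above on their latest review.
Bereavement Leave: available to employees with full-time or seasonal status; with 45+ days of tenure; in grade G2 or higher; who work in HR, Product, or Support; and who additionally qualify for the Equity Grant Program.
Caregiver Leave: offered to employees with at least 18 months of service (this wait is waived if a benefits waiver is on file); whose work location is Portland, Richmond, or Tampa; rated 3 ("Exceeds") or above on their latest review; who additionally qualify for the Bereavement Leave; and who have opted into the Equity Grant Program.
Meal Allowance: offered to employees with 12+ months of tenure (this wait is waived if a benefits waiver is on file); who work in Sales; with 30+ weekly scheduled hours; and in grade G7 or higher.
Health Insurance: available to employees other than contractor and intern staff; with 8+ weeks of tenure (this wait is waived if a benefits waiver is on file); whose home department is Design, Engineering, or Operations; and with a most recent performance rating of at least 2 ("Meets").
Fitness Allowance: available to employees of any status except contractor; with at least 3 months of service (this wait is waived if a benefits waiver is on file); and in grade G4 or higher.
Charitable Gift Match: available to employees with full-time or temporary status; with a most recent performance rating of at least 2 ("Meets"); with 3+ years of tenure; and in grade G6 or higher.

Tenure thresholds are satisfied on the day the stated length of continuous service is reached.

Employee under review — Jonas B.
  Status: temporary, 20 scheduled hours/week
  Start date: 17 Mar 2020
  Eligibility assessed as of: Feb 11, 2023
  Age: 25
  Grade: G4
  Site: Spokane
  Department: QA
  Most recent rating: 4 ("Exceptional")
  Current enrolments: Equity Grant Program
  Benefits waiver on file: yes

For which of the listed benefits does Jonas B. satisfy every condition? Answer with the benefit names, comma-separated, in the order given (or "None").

Service from 17 Mar 2020 to Feb 11, 2023: 1061 days.
Equity Grant Program — age 25 ≥ 18 ✓; 20 hrs/wk ≥ 20 ✓; rating 4 ≥ 3 ✓ → eligible.
Bereavement Leave — status temporary ✗ (requires full-time or seasonal) → not eligible.
Caregiver Leave — benefits waiver on file ✓; site Spokane ✗ (not Portland, Richmond, or Tampa) → not eligible.
Meal Allowance — benefits waiver on file ✓; dept QA ✗ → not eligible.
Health Insurance — status temporary ✓ (not excluded); benefits waiver on file ✓; dept QA ✗ → not eligible.
Fitness Allowance — status temporary ✓ (not excluded); benefits waiver on file ✓; grade G4 ≥ G4 ✓ → eligible.
Charitable Gift Match — status temporary ✓; rating 4 ≥ 2 ✓; service 1061 days < 3 years (≈1095 days) ✗ → not eligible.

Equity Grant Program, Fitness Allowance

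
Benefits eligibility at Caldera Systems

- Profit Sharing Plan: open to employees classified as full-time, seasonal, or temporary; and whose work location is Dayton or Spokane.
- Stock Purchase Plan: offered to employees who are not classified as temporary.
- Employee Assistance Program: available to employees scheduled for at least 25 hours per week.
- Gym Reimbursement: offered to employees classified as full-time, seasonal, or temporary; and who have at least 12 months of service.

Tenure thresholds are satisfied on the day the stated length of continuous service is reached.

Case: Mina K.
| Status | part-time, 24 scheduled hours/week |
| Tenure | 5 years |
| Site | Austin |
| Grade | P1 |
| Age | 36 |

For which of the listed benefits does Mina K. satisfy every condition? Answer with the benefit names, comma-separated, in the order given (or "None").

Profit Sharing Plan — status part-time ✗ (requires full-time, seasonal, or temporary) → not eligible.
Stock Purchase Plan — status part-time ✓ (not excluded) → eligible.
Employee Assistance Program — 24 hrs/wk < 25 ✗ → not eligible.
Gym Reimbursement — status part-time ✗ (requires full-time, seasonal, or temporary) → not eligible.

Stock Purchase Plan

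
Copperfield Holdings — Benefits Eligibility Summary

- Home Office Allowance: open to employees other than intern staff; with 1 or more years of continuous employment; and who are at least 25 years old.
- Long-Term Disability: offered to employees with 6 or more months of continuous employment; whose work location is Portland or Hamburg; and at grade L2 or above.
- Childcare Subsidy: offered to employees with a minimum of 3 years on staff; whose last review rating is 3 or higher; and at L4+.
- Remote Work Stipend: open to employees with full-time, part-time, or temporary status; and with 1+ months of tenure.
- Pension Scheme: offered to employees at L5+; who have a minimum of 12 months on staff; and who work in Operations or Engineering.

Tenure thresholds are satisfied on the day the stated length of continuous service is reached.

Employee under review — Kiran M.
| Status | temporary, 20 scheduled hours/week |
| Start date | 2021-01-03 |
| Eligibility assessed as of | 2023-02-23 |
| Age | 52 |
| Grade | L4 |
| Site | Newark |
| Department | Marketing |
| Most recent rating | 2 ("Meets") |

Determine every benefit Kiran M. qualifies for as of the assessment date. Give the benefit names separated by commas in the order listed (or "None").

Home Office Allowance, Remote Work Stipend

Service from 2021-01-03 to 2023-02-23: 781 days.
Home Office Allowance — status temporary ✓ (not excluded); service 781 days ≥ 1 year (≈365 days) ✓; age 52 ≥ 25 ✓ → eligible.
Long-Term Disability — service 781 days ≥ 6 months (≈180 days) ✓; site Newark ✗ (not Portland or Hamburg) → not eligible.
Childcare Subsidy — service 781 days < 3 years (≈1095 days) ✗ → not eligible.
Remote Work Stipend — status temporary ✓; service 781 days ≥ 1 month (≈30 days) ✓ → eligible.
Pension Scheme — grade L4 < L5 ✗ → not eligible.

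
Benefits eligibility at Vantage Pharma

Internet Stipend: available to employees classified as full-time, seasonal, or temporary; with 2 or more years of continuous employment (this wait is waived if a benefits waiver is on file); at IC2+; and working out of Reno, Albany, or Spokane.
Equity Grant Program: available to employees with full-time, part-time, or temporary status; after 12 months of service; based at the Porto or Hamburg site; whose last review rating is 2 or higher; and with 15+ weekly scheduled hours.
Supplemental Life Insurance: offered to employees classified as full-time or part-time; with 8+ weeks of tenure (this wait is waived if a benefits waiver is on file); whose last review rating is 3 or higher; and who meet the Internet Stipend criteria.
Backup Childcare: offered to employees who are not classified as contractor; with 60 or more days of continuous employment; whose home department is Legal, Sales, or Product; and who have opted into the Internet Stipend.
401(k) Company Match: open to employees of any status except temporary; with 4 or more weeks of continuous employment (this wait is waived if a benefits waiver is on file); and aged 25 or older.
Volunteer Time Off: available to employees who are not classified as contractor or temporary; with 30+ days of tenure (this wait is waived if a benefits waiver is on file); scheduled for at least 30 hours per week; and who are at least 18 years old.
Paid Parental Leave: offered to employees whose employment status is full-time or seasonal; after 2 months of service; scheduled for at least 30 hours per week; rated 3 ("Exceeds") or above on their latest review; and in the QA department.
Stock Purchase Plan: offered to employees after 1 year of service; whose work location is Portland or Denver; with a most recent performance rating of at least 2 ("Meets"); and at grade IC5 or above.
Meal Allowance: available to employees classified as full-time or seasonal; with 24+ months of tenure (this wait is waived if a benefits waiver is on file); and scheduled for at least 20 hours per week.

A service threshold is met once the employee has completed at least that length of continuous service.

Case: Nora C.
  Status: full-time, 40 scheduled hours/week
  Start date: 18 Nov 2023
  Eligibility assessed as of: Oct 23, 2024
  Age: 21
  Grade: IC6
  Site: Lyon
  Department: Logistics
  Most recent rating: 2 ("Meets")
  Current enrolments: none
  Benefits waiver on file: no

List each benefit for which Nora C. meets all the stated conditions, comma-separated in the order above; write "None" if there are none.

Service from 18 Nov 2023 to Oct 23, 2024: 340 days.
Internet Stipend — status full-time ✓; no waiver, service 340 days < 2 years (≈730 days) ✗ → not eligible.
Equity Grant Program — status full-time ✓; service 340 days < 12 months (≈360 days) ✗ → not eligible.
Supplemental Life Insurance — status full-time ✓; no waiver, service 340 days ≥ 8 weeks (≈56 days) ✓; rating 2 < 3 ✗ → not eligible.
Backup Childcare — status full-time ✓ (not excluded); service 340 days ≥ 60 days ✓; dept Logistics ✗ → not eligible.
401(k) Company Match — status full-time ✓ (not excluded); no waiver, service 340 days ≥ 4 weeks (≈28 days) ✓; age 21 < 25 ✗ → not eligible.
Volunteer Time Off — status full-time ✓ (not excluded); no waiver, service 340 days ≥ 30 days ✓; 40 hrs/wk ≥ 30 ✓; age 21 ≥ 18 ✓ → eligible.
Paid Parental Leave — status full-time ✓; service 340 days ≥ 2 months (≈60 days) ✓; 40 hrs/wk ≥ 30 ✓; rating 2 < 3 ✗ → not eligible.
Stock Purchase Plan — service 340 days < 1 year (≈365 days) ✗ → not eligible.
Meal Allowance — status full-time ✓; no waiver, service 340 days < 24 months (≈720 days) ✗ → not eligible.

Volunteer Time Off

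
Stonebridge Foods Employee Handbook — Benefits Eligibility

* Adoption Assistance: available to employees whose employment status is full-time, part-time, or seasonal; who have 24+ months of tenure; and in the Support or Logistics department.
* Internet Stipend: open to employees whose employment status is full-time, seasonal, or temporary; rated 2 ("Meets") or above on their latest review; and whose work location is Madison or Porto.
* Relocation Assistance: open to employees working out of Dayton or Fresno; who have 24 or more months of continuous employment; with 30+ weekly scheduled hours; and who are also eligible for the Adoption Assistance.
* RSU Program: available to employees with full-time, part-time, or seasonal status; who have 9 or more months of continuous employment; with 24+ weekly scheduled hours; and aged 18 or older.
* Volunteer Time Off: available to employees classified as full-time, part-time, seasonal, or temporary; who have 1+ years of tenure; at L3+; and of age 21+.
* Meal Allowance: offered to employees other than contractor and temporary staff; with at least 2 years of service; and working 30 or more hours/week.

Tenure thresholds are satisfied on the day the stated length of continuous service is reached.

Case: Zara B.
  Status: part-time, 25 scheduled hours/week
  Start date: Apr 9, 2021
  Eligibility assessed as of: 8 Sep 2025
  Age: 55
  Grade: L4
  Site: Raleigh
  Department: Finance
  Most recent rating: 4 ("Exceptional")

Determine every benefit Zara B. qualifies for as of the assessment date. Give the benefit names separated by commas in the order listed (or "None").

Service from Apr 9, 2021 to 8 Sep 2025: 1613 days.
Adoption Assistance — status part-time ✓; service 1613 days ≥ 24 months (≈720 days) ✓; dept Finance ✗ → not eligible.
Internet Stipend — status part-time ✗ (requires full-time, seasonal, or temporary) → not eligible.
Relocation Assistance — site Raleigh ✗ (not Dayton or Fresno) → not eligible.
RSU Program — status part-time ✓; service 1613 days ≥ 9 months (≈270 days) ✓; 25 hrs/wk ≥ 24 ✓; age 55 ≥ 18 ✓ → eligible.
Volunteer Time Off — status part-time ✓; service 1613 days ≥ 1 year (≈365 days) ✓; grade L4 ≥ L3 ✓; age 55 ≥ 21 ✓ → eligible.
Meal Allowance — status part-time ✓ (not excluded); service 1613 days ≥ 2 years (≈730 days) ✓; 25 hrs/wk < 30 ✗ → not eligible.

RSU Program, Volunteer Time Off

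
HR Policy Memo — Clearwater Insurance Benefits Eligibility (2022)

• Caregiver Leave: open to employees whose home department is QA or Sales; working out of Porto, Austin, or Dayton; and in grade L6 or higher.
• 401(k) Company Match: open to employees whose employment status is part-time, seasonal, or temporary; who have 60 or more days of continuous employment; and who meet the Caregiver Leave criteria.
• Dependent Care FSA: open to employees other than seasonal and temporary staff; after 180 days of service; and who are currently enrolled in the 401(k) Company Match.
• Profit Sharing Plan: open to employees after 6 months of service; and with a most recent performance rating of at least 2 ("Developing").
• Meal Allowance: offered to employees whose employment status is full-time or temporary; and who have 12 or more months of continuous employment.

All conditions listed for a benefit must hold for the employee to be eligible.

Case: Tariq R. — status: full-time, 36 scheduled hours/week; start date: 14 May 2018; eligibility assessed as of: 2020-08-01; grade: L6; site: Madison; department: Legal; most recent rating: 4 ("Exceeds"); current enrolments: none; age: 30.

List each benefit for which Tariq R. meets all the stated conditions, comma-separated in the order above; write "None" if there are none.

Service from 14 May 2018 to 2020-08-01: 810 days.
Caregiver Leave — dept Legal ✗ → not eligible.
401(k) Company Match — status full-time ✗ (requires part-time, seasonal, or temporary) → not eligible.
Dependent Care FSA — status full-time ✓ (not excluded); service 810 days ≥ 180 days ✓; not enrolled in 401(k) Company Match ✗ → not eligible.
Profit Sharing Plan — service 810 days ≥ 6 months (≈180 days) ✓; rating 4 ≥ 2 ✓ → eligible.
Meal Allowance — status full-time ✓; service 810 days ≥ 12 months (≈360 days) ✓ → eligible.

Profit Sharing Plan, Meal Allowance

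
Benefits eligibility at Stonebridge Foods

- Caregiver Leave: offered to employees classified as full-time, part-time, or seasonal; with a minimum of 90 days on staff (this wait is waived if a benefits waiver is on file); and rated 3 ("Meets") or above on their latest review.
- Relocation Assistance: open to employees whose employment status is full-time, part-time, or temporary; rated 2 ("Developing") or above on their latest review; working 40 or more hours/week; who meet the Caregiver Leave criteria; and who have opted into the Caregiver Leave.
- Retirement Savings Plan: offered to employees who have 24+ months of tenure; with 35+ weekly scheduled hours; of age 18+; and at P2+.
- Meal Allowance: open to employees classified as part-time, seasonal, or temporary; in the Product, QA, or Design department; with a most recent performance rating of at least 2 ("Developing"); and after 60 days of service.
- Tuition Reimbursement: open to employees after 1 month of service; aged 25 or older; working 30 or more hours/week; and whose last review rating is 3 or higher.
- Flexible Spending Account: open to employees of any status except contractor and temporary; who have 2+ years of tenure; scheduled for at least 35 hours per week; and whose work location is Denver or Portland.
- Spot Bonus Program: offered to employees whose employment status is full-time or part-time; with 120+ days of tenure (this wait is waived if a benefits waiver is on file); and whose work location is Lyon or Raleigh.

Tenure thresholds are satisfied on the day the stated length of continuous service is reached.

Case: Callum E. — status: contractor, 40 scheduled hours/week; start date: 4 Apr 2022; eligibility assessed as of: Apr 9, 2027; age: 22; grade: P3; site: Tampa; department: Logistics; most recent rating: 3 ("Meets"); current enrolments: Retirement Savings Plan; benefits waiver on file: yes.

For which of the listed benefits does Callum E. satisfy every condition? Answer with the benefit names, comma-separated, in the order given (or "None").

Service from 4 Apr 2022 to Apr 9, 2027: 1831 days.
Caregiver Leave — status contractor ✗ (requires full-time, part-time, or seasonal) → not eligible.
Relocation Assistance — status contractor ✗ (requires full-time, part-time, or temporary) → not eligible.
Retirement Savings Plan — service 1831 days ≥ 24 months (≈720 days) ✓; 40 hrs/wk ≥ 35 ✓; age 22 ≥ 18 ✓; grade P3 ≥ P2 ✓ → eligible.
Meal Allowance — status contractor ✗ (requires part-time, seasonal, or temporary) → not eligible.
Tuition Reimbursement — service 1831 days ≥ 1 month (≈30 days) ✓; age 22 < 25 ✗ → not eligible.
Flexible Spending Account — status contractor ✗ (excluded) → not eligible.
Spot Bonus Program — status contractor ✗ (requires full-time or part-time) → not eligible.

Retirement Savings Plan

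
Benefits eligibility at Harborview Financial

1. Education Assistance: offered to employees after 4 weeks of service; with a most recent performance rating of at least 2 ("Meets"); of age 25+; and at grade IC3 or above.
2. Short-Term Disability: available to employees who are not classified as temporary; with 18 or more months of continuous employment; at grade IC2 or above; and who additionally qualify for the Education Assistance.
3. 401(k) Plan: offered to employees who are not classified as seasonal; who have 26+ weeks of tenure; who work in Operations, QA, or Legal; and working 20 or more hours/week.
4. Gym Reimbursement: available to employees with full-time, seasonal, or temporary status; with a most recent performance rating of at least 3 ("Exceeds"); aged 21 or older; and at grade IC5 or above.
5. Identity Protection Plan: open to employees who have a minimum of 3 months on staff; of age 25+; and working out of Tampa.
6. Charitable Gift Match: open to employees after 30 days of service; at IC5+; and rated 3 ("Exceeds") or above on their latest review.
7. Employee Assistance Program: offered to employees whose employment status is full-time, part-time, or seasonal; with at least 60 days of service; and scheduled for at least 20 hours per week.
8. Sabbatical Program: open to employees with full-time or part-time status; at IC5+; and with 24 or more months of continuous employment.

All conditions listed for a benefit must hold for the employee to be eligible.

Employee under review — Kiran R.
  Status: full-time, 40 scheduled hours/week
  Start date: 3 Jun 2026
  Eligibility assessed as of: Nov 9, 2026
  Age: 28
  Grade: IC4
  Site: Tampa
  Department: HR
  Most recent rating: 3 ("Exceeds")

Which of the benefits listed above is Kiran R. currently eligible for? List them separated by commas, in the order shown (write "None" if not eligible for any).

Service from 3 Jun 2026 to Nov 9, 2026: 159 days.
Education Assistance — service 159 days ≥ 4 weeks (≈28 days) ✓; rating 3 ≥ 2 ✓; age 28 ≥ 25 ✓; grade IC4 ≥ IC3 ✓ → eligible.
Short-Term Disability — status full-time ✓ (not excluded); service 159 days < 18 months (≈540 days) ✗ → not eligible.
401(k) Plan — status full-time ✓ (not excluded); service 159 days < 26 weeks (≈182 days) ✗ → not eligible.
Gym Reimbursement — status full-time ✓; rating 3 ≥ 3 ✓; age 28 ≥ 21 ✓; grade IC4 < IC5 ✗ → not eligible.
Identity Protection Plan — service 159 days ≥ 3 months (≈90 days) ✓; age 28 ≥ 25 ✓; site Tampa ✓ → eligible.
Charitable Gift Match — service 159 days ≥ 30 days ✓; grade IC4 < IC5 ✗ → not eligible.
Employee Assistance Program — status full-time ✓; service 159 days ≥ 60 days ✓; 40 hrs/wk ≥ 20 ✓ → eligible.
Sabbatical Program — status full-time ✓; grade IC4 < IC5 ✗ → not eligible.

Education Assistance, Identity Protection Plan, Employee Assistance Program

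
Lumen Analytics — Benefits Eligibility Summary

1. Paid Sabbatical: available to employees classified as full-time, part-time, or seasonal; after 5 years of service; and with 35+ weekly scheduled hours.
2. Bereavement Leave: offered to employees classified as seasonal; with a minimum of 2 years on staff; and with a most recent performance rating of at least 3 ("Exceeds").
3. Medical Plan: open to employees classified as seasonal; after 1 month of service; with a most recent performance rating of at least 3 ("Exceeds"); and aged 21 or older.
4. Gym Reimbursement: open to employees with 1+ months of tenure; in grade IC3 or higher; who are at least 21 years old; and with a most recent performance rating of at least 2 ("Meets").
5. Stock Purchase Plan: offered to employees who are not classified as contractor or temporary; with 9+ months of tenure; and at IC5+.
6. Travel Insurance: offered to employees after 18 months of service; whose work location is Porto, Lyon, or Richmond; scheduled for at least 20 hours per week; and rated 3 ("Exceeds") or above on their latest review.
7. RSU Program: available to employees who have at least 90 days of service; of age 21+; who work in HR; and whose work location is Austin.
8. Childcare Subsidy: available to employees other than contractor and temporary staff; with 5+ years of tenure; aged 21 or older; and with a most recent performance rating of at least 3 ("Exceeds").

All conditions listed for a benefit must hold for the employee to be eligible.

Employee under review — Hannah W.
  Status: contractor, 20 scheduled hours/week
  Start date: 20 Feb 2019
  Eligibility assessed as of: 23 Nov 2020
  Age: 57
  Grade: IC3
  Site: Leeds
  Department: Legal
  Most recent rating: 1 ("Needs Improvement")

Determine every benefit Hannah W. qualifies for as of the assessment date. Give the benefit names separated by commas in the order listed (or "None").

Service from 20 Feb 2019 to 23 Nov 2020: 642 days.
Paid Sabbatical — status contractor ✗ (requires full-time, part-time, or seasonal) → not eligible.
Bereavement Leave — status contractor ✗ (requires seasonal) → not eligible.
Medical Plan — status contractor ✗ (requires seasonal) → not eligible.
Gym Reimbursement — service 642 days ≥ 1 month (≈30 days) ✓; grade IC3 ≥ IC3 ✓; age 57 ≥ 21 ✓; rating 1 < 2 ✗ → not eligible.
Stock Purchase Plan — status contractor ✗ (excluded) → not eligible.
Travel Insurance — service 642 days ≥ 18 months (≈540 days) ✓; site Leeds ✗ (not Porto, Lyon, or Richmond) → not eligible.
RSU Program — service 642 days ≥ 90 days ✓; age 57 ≥ 21 ✓; dept Legal ✗ → not eligible.
Childcare Subsidy — status contractor ✗ (excluded) → not eligible.

None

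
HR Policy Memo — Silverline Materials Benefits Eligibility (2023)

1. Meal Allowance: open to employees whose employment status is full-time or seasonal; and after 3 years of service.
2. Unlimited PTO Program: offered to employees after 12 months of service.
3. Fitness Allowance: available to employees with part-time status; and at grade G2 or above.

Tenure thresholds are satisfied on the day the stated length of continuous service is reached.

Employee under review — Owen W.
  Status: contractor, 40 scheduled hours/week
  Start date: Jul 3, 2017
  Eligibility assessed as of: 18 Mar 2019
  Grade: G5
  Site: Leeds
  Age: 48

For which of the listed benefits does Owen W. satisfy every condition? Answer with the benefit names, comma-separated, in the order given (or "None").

Unlimited PTO Program

Service from Jul 3, 2017 to 18 Mar 2019: 623 days.
Meal Allowance — status contractor ✗ (requires full-time or seasonal) → not eligible.
Unlimited PTO Program — service 623 days ≥ 12 months (≈360 days) ✓ → eligible.
Fitness Allowance — status contractor ✗ (requires part-time) → not eligible.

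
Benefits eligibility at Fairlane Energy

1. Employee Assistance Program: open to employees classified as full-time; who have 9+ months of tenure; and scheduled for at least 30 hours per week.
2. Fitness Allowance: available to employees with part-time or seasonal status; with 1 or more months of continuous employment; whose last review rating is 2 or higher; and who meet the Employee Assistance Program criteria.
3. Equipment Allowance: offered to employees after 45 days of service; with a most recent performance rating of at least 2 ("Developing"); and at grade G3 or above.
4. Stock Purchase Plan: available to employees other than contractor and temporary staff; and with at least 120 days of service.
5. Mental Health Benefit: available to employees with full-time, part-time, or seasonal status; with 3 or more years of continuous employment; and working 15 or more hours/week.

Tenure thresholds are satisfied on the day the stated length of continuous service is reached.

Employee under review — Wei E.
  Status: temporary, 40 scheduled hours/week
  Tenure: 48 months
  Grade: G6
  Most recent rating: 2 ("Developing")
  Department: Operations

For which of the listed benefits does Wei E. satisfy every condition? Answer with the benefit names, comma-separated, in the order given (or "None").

Equipment Allowance

Employee Assistance Program — status temporary ✗ (requires full-time) → not eligible.
Fitness Allowance — status temporary ✗ (requires part-time or seasonal) → not eligible.
Equipment Allowance — service 48 months ≥ 45 days ✓; rating 2 ≥ 2 ✓; grade G6 ≥ G3 ✓ → eligible.
Stock Purchase Plan — status temporary ✗ (excluded) → not eligible.
Mental Health Benefit — status temporary ✗ (requires full-time, part-time, or seasonal) → not eligible.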